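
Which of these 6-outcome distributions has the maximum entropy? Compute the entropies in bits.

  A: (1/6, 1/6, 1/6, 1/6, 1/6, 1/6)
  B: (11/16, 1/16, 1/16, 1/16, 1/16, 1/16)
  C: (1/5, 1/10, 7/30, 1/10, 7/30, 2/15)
A

For a discrete distribution over n outcomes, entropy is maximized by the uniform distribution.

Computing entropies:
H(A) = 2.5850 bits
H(B) = 1.6216 bits
H(C) = 2.4961 bits

The uniform distribution (where all probabilities equal 1/6) achieves the maximum entropy of log_2(6) = 2.5850 bits.

Distribution A has the highest entropy.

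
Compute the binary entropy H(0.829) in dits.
0.1987 dits

The binary entropy function is:
H(p) = -p log(p) - (1-p) log(1-p)

H(0.829) = -0.829 × log_10(0.829) - 0.171 × log_10(0.171)
H(0.829) = 0.1987 dits

Note: Binary entropy is maximized at p=0.5 (H=1 bit) and minimized at p=0 or p=1 (H=0).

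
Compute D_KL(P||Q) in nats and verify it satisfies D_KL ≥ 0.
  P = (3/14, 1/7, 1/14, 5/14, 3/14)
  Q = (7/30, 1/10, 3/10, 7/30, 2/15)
0.1839 nats

KL divergence satisfies the Gibbs inequality: D_KL(P||Q) ≥ 0 for all distributions P, Q.

D_KL(P||Q) = Σ p(x) log(p(x)/q(x))
Term by term:
  x=0: 3/14 × log_e[(3/14)/(7/30)] = -0.0182
  x=1: 1/7 × log_e[(1/7)/(1/10)] = 0.0510
  x=2: 1/14 × log_e[(1/14)/(3/10)] = -0.1025
  x=3: 5/14 × log_e[(5/14)/(7/30)] = 0.1520
  x=4: 3/14 × log_e[(3/14)/(2/15)] = 0.1017
D_KL(P||Q) = 0.1839 nats

D_KL(P||Q) = 0.1839 ≥ 0 ✓

This non-negativity is a fundamental property: relative entropy cannot be negative because it measures how different Q is from P.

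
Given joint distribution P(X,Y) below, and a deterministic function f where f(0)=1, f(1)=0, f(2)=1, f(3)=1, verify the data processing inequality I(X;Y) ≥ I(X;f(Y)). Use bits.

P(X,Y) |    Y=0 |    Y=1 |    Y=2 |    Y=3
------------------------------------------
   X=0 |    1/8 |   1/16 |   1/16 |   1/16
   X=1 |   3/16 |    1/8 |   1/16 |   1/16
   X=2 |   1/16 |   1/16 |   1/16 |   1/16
I(X;Y) = 0.0296, I(X;f(Y)) = 0.0052, inequality holds: 0.0296 ≥ 0.0052

Data Processing Inequality: For any Markov chain X → Y → Z, we have I(X;Y) ≥ I(X;Z).

Here Z = f(Y) is a deterministic function of Y, forming X → Y → Z.

Original I(X;Y) = 0.0296 bits

After applying f:
P(X,Z) where Z=f(Y):
- P(X,Z=0) = P(X,Y=1)
- P(X,Z=1) = P(X,Y=0) + P(X,Y=2) + P(X,Y=3)

I(X;Z) = I(X;f(Y)) = 0.0052 bits

Verification: 0.0296 ≥ 0.0052 ✓

Information cannot be created by processing; the function f can only lose information about X.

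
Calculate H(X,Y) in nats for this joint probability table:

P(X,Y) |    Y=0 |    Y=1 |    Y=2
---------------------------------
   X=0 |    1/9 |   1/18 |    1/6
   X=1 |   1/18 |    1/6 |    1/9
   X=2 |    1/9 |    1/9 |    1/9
2.1391 nats

Joint entropy is H(X,Y) = -Σ_{x,y} p(x,y) log p(x,y).

Summing over all non-zero entries:
H(X,Y) = -[1/9·log_e(1/9) + 1/18·log_e(1/18) + 1/6·log_e(1/6) + 1/18·log_e(1/18) + 1/6·log_e(1/6) + 1/9·log_e(1/9) + 1/9·log_e(1/9) + 1/9·log_e(1/9) + 1/9·log_e(1/9)]
H(X,Y) = 2.1391 nats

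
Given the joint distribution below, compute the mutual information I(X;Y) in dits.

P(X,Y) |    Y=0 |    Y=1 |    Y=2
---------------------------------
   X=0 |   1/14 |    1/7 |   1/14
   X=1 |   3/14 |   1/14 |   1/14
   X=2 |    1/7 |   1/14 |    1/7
0.0286 dits

Mutual information: I(X;Y) = H(X) + H(Y) - H(X,Y)

Marginals:
P(X) = (2/7, 5/14, 5/14), H(X) = 0.4748 dits
P(Y) = (3/7, 2/7, 2/7), H(Y) = 0.4686 dits

Joint entropy: H(X,Y) = 0.9149 dits

I(X;Y) = 0.4748 + 0.4686 - 0.9149 = 0.0286 dits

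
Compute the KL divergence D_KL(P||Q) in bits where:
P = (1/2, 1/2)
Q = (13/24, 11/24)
0.0050 bits

KL divergence: D_KL(P||Q) = Σ p(x) log(p(x)/q(x))

Computing term by term:
  x=0: 1/2 × log_2[(1/2)/(13/24)] = 1/2 × -0.1155 = -0.0577
  x=1: 1/2 × log_2[(1/2)/(11/24)] = 1/2 × 0.1255 = 0.0628

D_KL(P||Q) = 0.0050 bits

Note: KL divergence is always non-negative and equals 0 iff P = Q.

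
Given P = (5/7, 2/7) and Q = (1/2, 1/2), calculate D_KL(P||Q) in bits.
0.1369 bits

KL divergence: D_KL(P||Q) = Σ p(x) log(p(x)/q(x))

Computing term by term:
  x=0: 5/7 × log_2[(5/7)/(1/2)] = 5/7 × 0.5146 = 0.3676
  x=1: 2/7 × log_2[(2/7)/(1/2)] = 2/7 × -0.8074 = -0.2307

D_KL(P||Q) = 0.1369 bits

Note: KL divergence is always non-negative and equals 0 iff P = Q.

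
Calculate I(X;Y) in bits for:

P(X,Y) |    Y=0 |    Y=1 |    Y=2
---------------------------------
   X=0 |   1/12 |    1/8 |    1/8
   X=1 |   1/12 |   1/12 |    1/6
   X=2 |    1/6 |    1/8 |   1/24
0.0960 bits

Mutual information: I(X;Y) = H(X) + H(Y) - H(X,Y)

Marginals:
P(X) = (1/3, 1/3, 1/3), H(X) = 1.5850 bits
P(Y) = (1/3, 1/3, 1/3), H(Y) = 1.5850 bits

Joint entropy: H(X,Y) = 3.0739 bits

I(X;Y) = 1.5850 + 1.5850 - 3.0739 = 0.0960 bits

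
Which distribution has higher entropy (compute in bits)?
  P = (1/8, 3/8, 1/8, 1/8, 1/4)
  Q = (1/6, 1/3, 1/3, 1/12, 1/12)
P

Computing entropies in bits:
H(P) = 2.1556
H(Q) = 2.0850

Distribution P has higher entropy.

Intuition: The distribution closer to uniform (more spread out) has higher entropy.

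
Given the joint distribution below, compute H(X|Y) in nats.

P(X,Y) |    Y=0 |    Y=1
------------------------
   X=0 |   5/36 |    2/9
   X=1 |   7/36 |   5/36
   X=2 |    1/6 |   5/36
1.0807 nats

Using the chain rule: H(X|Y) = H(X,Y) - H(Y)

First, compute H(X,Y) = 1.7738 nats

Marginal P(Y) = (1/2, 1/2)
H(Y) = 0.6931 nats

H(X|Y) = H(X,Y) - H(Y) = 1.7738 - 0.6931 = 1.0807 nats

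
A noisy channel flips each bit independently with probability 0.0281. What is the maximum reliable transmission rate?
0.8152 bits

For a binary symmetric channel (BSC) with error probability p:
Capacity C = 1 - H(p) bits per symbol

where H(p) = -p log₂(p) - (1-p) log₂(1-p) is the binary entropy function.

H(0.0281) = 0.1848 bits
C = 1 - 0.1848 = 0.8152 bits per symbol

This means we can reliably transmit up to 0.8152 bits of information per channel use.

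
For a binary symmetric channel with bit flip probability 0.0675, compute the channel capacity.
0.6435 bits

For a binary symmetric channel (BSC) with error probability p:
Capacity C = 1 - H(p) bits per symbol

where H(p) = -p log₂(p) - (1-p) log₂(1-p) is the binary entropy function.

H(0.0675) = 0.3565 bits
C = 1 - 0.3565 = 0.6435 bits per symbol

This means we can reliably transmit up to 0.6435 bits of information per channel use.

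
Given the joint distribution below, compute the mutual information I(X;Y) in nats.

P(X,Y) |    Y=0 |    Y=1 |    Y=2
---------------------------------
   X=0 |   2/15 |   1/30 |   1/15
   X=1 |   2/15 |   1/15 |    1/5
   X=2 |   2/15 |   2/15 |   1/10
0.0467 nats

Mutual information: I(X;Y) = H(X) + H(Y) - H(X,Y)

Marginals:
P(X) = (7/30, 2/5, 11/30), H(X) = 1.0740 nats
P(Y) = (2/5, 7/30, 11/30), H(Y) = 1.0740 nats

Joint entropy: H(X,Y) = 2.1012 nats

I(X;Y) = 1.0740 + 1.0740 - 2.1012 = 0.0467 nats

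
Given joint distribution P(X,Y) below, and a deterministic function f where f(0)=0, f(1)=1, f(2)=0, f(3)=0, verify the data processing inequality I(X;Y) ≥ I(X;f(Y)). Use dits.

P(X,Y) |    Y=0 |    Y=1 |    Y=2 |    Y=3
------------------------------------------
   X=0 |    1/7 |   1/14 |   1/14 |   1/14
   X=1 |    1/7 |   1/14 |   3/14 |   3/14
I(X;Y) = 0.0145, I(X;f(Y)) = 0.0031, inequality holds: 0.0145 ≥ 0.0031

Data Processing Inequality: For any Markov chain X → Y → Z, we have I(X;Y) ≥ I(X;Z).

Here Z = f(Y) is a deterministic function of Y, forming X → Y → Z.

Original I(X;Y) = 0.0145 dits

After applying f:
P(X,Z) where Z=f(Y):
- P(X,Z=0) = P(X,Y=0) + P(X,Y=2) + P(X,Y=3)
- P(X,Z=1) = P(X,Y=1)

I(X;Z) = I(X;f(Y)) = 0.0031 dits

Verification: 0.0145 ≥ 0.0031 ✓

Information cannot be created by processing; the function f can only lose information about X.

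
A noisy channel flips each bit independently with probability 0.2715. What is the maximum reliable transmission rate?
0.1564 bits

For a binary symmetric channel (BSC) with error probability p:
Capacity C = 1 - H(p) bits per symbol

where H(p) = -p log₂(p) - (1-p) log₂(1-p) is the binary entropy function.

H(0.2715) = 0.8436 bits
C = 1 - 0.8436 = 0.1564 bits per symbol

This means we can reliably transmit up to 0.1564 bits of information per channel use.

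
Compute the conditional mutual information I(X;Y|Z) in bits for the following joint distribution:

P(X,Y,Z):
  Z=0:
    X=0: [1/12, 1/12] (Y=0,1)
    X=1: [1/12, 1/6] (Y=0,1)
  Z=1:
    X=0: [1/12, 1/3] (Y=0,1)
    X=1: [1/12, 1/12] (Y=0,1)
0.0443 bits

Conditional mutual information: I(X;Y|Z) = H(X|Z) + H(Y|Z) - H(X,Y|Z)

H(Z) = 0.9799
H(X,Z) = 1.8879 → H(X|Z) = 0.9080
H(Y,Z) = 1.8879 → H(Y|Z) = 0.9080
H(X,Y,Z) = 2.7516 → H(X,Y|Z) = 1.7718

I(X;Y|Z) = 0.9080 + 0.9080 - 1.7718 = 0.0443 bits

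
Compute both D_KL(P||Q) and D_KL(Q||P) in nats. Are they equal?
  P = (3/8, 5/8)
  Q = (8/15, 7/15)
D_KL(P||Q) = 0.0505, D_KL(Q||P) = 0.0515

KL divergence is not symmetric: D_KL(P||Q) ≠ D_KL(Q||P) in general.

D_KL(P||Q) = 0.0505 nats
D_KL(Q||P) = 0.0515 nats

No, they are not equal!

This asymmetry is why KL divergence is not a true distance metric.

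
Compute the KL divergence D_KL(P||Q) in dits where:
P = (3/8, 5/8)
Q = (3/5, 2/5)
0.0446 dits

KL divergence: D_KL(P||Q) = Σ p(x) log(p(x)/q(x))

Computing term by term:
  x=0: 3/8 × log_10[(3/8)/(3/5)] = 3/8 × -0.2041 = -0.0765
  x=1: 5/8 × log_10[(5/8)/(2/5)] = 5/8 × 0.1938 = 0.1211

D_KL(P||Q) = 0.0446 dits

Note: KL divergence is always non-negative and equals 0 iff P = Q.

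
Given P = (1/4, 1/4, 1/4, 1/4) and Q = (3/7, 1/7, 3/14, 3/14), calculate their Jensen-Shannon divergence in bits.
0.0298 bits

Jensen-Shannon divergence is:
JSD(P||Q) = 0.5 × D_KL(P||M) + 0.5 × D_KL(Q||M)
where M = 0.5 × (P + Q) is the mixture distribution.

M = 0.5 × (1/4, 1/4, 1/4, 1/4) + 0.5 × (3/7, 1/7, 3/14, 3/14) = (0.339286, 0.196429, 0.232143, 0.232143)

D_KL(P||M) = 0.0303 bits
D_KL(Q||M) = 0.0293 bits

JSD(P||Q) = 0.5 × 0.0303 + 0.5 × 0.0293 = 0.0298 bits

Unlike KL divergence, JSD is symmetric and bounded: 0 ≤ JSD ≤ log(2).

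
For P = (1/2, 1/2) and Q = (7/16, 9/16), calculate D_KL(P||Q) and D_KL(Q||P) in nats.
D_KL(P||Q) = 0.0079, D_KL(Q||P) = 0.0078

KL divergence is not symmetric: D_KL(P||Q) ≠ D_KL(Q||P) in general.

D_KL(P||Q) = 0.0079 nats
D_KL(Q||P) = 0.0078 nats

No, they are not equal!

This asymmetry is why KL divergence is not a true distance metric.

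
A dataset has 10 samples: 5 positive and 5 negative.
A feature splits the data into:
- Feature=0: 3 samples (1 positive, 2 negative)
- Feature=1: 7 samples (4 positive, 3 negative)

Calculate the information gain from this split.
0.0349 bits

Information Gain = H(Y) - H(Y|Feature)

Before split:
P(positive) = 5/10 = 0.5000
H(Y) = 1.0000 bits

After split:
Feature=0: H = 0.9183 bits (weight = 3/10)
Feature=1: H = 0.9852 bits (weight = 7/10)
H(Y|Feature) = (3/10)×0.9183 + (7/10)×0.9852 = 0.9651 bits

Information Gain = 1.0000 - 0.9651 = 0.0349 bits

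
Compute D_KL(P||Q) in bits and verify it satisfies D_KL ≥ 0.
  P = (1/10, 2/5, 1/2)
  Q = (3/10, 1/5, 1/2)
0.2415 bits

KL divergence satisfies the Gibbs inequality: D_KL(P||Q) ≥ 0 for all distributions P, Q.

D_KL(P||Q) = Σ p(x) log(p(x)/q(x))
Term by term:
  x=0: 1/10 × log_2[(1/10)/(3/10)] = -0.1585
  x=1: 2/5 × log_2[(2/5)/(1/5)] = 0.4000
  x=2: 1/2 × log_2[(1/2)/(1/2)] = 0.0000
D_KL(P||Q) = 0.2415 bits

D_KL(P||Q) = 0.2415 ≥ 0 ✓

This non-negativity is a fundamental property: relative entropy cannot be negative because it measures how different Q is from P.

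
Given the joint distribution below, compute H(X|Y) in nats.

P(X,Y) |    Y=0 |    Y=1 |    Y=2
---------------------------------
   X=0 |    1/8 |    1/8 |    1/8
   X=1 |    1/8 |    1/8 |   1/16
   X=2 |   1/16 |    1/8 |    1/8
1.0713 nats

Using the chain rule: H(X|Y) = H(X,Y) - H(Y)

First, compute H(X,Y) = 2.1661 nats

Marginal P(Y) = (5/16, 3/8, 5/16)
H(Y) = 1.0948 nats

H(X|Y) = H(X,Y) - H(Y) = 2.1661 - 1.0948 = 1.0713 nats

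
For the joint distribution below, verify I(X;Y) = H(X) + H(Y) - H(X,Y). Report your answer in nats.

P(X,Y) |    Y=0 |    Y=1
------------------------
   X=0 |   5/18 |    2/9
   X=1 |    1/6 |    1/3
I(X;Y) = 0.0252 nats

Mutual information has multiple equivalent forms:
- I(X;Y) = H(X) - H(X|Y)
- I(X;Y) = H(Y) - H(Y|X)
- I(X;Y) = H(X) + H(Y) - H(X,Y)

Computing all quantities:
H(X) = 0.6931, H(Y) = 0.6870, H(X,Y) = 1.3549
H(X|Y) = 0.6679, H(Y|X) = 0.6617

Verification:
H(X) - H(X|Y) = 0.6931 - 0.6679 = 0.0252
H(Y) - H(Y|X) = 0.6870 - 0.6617 = 0.0252
H(X) + H(Y) - H(X,Y) = 0.6931 + 0.6870 - 1.3549 = 0.0252

All forms give I(X;Y) = 0.0252 nats. ✓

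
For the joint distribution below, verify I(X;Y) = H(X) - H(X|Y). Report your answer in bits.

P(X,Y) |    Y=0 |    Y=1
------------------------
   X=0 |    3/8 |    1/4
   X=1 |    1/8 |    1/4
I(X;Y) = 0.0488 bits

Mutual information has multiple equivalent forms:
- I(X;Y) = H(X) - H(X|Y)
- I(X;Y) = H(Y) - H(Y|X)
- I(X;Y) = H(X) + H(Y) - H(X,Y)

Computing all quantities:
H(X) = 0.9544, H(Y) = 1.0000, H(X,Y) = 1.9056
H(X|Y) = 0.9056, H(Y|X) = 0.9512

Verification:
H(X) - H(X|Y) = 0.9544 - 0.9056 = 0.0488
H(Y) - H(Y|X) = 1.0000 - 0.9512 = 0.0488
H(X) + H(Y) - H(X,Y) = 0.9544 + 1.0000 - 1.9056 = 0.0488

All forms give I(X;Y) = 0.0488 bits. ✓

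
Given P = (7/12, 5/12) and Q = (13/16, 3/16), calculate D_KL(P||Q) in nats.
0.1394 nats

KL divergence: D_KL(P||Q) = Σ p(x) log(p(x)/q(x))

Computing term by term:
  x=0: 7/12 × log_e[(7/12)/(13/16)] = 7/12 × -0.3314 = -0.1933
  x=1: 5/12 × log_e[(5/12)/(3/16)] = 5/12 × 0.7985 = 0.3327

D_KL(P||Q) = 0.1394 nats

Note: KL divergence is always non-negative and equals 0 iff P = Q.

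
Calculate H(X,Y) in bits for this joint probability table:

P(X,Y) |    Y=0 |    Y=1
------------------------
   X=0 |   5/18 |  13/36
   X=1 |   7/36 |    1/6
1.9342 bits

Joint entropy is H(X,Y) = -Σ_{x,y} p(x,y) log p(x,y).

Summing over all non-zero entries:
H(X,Y) = -[5/18·log_2(5/18) + 13/36·log_2(13/36) + 7/36·log_2(7/36) + 1/6·log_2(1/6)]
H(X,Y) = 1.9342 bits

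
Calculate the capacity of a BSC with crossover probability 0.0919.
0.5572 bits

For a binary symmetric channel (BSC) with error probability p:
Capacity C = 1 - H(p) bits per symbol

where H(p) = -p log₂(p) - (1-p) log₂(1-p) is the binary entropy function.

H(0.0919) = 0.4428 bits
C = 1 - 0.4428 = 0.5572 bits per symbol

This means we can reliably transmit up to 0.5572 bits of information per channel use.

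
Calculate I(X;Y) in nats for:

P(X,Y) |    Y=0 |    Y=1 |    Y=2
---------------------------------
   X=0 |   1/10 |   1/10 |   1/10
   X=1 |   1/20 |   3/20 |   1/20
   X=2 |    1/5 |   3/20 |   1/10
0.0360 nats

Mutual information: I(X;Y) = H(X) + H(Y) - H(X,Y)

Marginals:
P(X) = (3/10, 1/4, 9/20), H(X) = 1.0671 nats
P(Y) = (7/20, 2/5, 1/4), H(Y) = 1.0805 nats

Joint entropy: H(X,Y) = 2.1116 nats

I(X;Y) = 1.0671 + 1.0805 - 2.1116 = 0.0360 nats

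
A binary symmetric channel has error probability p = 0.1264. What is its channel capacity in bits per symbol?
0.4525 bits

For a binary symmetric channel (BSC) with error probability p:
Capacity C = 1 - H(p) bits per symbol

where H(p) = -p log₂(p) - (1-p) log₂(1-p) is the binary entropy function.

H(0.1264) = 0.5475 bits
C = 1 - 0.5475 = 0.4525 bits per symbol

This means we can reliably transmit up to 0.4525 bits of information per channel use.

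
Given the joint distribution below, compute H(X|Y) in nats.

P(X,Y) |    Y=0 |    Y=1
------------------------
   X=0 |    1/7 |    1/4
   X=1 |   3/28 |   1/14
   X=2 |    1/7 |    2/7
1.0183 nats

Using the chain rule: H(X|Y) = H(X,Y) - H(Y)

First, compute H(X,Y) = 1.6883 nats

Marginal P(Y) = (11/28, 17/28)
H(Y) = 0.6700 nats

H(X|Y) = H(X,Y) - H(Y) = 1.6883 - 0.6700 = 1.0183 nats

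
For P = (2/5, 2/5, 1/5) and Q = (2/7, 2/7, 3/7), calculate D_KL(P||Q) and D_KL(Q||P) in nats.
D_KL(P||Q) = 0.1167, D_KL(Q||P) = 0.1344

KL divergence is not symmetric: D_KL(P||Q) ≠ D_KL(Q||P) in general.

D_KL(P||Q) = 0.1167 nats
D_KL(Q||P) = 0.1344 nats

No, they are not equal!

This asymmetry is why KL divergence is not a true distance metric.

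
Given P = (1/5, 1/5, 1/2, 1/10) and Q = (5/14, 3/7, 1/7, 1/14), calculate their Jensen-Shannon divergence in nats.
0.0862 nats

Jensen-Shannon divergence is:
JSD(P||Q) = 0.5 × D_KL(P||M) + 0.5 × D_KL(Q||M)
where M = 0.5 × (P + Q) is the mixture distribution.

M = 0.5 × (1/5, 1/5, 1/2, 1/10) + 0.5 × (5/14, 3/7, 1/7, 1/14) = (0.278571, 11/35, 9/28, 3/35)

D_KL(P||M) = 0.0797 nats
D_KL(Q||M) = 0.0928 nats

JSD(P||Q) = 0.5 × 0.0797 + 0.5 × 0.0928 = 0.0862 nats

Unlike KL divergence, JSD is symmetric and bounded: 0 ≤ JSD ≤ log(2).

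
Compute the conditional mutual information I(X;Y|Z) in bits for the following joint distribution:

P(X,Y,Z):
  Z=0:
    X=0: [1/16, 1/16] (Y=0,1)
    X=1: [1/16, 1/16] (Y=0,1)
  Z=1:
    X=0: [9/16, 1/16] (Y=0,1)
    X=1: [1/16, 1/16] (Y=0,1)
0.0694 bits

Conditional mutual information: I(X;Y|Z) = H(X|Z) + H(Y|Z) - H(X,Y|Z)

H(Z) = 0.8113
H(X,Z) = 1.5488 → H(X|Z) = 0.7375
H(Y,Z) = 1.5488 → H(Y|Z) = 0.7375
H(X,Y,Z) = 2.2169 → H(X,Y|Z) = 1.4056

I(X;Y|Z) = 0.7375 + 0.7375 - 1.4056 = 0.0694 bits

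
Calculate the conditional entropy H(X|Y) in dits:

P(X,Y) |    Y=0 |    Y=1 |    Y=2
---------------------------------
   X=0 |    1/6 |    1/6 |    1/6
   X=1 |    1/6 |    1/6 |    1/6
0.3010 dits

Using the chain rule: H(X|Y) = H(X,Y) - H(Y)

First, compute H(X,Y) = 0.7782 dits

Marginal P(Y) = (1/3, 1/3, 1/3)
H(Y) = 0.4771 dits

H(X|Y) = H(X,Y) - H(Y) = 0.7782 - 0.4771 = 0.3010 dits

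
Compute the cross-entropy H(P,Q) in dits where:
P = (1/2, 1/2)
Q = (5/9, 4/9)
0.3037 dits

Cross-entropy: H(P,Q) = -Σ p(x) log q(x)

Alternatively: H(P,Q) = H(P) + D_KL(P||Q)
H(P) = 0.3010 dits
D_KL(P||Q) = 0.0027 dits

H(P,Q) = 0.3010 + 0.0027 = 0.3037 dits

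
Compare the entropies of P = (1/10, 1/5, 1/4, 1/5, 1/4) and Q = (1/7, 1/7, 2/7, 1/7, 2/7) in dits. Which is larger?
P

Computing entropies in dits:
H(P) = 0.6806
H(Q) = 0.6731

Distribution P has higher entropy.

Intuition: The distribution closer to uniform (more spread out) has higher entropy.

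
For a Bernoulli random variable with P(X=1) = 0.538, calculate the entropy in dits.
0.2998 dits

The binary entropy function is:
H(p) = -p log(p) - (1-p) log(1-p)

H(0.538) = -0.538 × log_10(0.538) - 0.462 × log_10(0.462)
H(0.538) = 0.2998 dits

Note: Binary entropy is maximized at p=0.5 (H=1 bit) and minimized at p=0 or p=1 (H=0).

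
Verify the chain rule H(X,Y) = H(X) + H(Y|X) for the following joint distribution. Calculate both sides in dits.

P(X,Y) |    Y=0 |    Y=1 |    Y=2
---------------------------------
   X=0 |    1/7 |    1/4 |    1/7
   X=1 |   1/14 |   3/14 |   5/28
H(X,Y) = 0.7508, H(X) = 0.2999, H(Y|X) = 0.4509 (all in dits)

Chain rule: H(X,Y) = H(X) + H(Y|X)

Left side — joint entropy directly:
H(X,Y) = -Σ p(x,y) log p(x,y) = 0.7508 dits

Right side — compute H(Y|X) from the conditional distributions:
P(X) = (15/28, 13/28), so H(X) = 0.2999 dits
H(Y|X) = Σ_x P(X=x) · H(Y|X=x):
  P(Y|X=0) = (4/15, 7/15, 4/15), H(Y|X=0) = 0.4606, weight P(X=0) = 15/28
  P(Y|X=1) = (2/13, 6/13, 5/13), H(Y|X=1) = 0.4396, weight P(X=1) = 13/28
H(Y|X) = 0.4509 dits

H(X) + H(Y|X) = 0.2999 + 0.4509 = 0.7508 dits

Both sides equal 0.7508 dits. ✓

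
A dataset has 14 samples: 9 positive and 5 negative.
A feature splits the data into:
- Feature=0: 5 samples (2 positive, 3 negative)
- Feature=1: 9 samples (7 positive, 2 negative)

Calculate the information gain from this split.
0.1022 bits

Information Gain = H(Y) - H(Y|Feature)

Before split:
P(positive) = 9/14 = 0.6429
H(Y) = 0.9403 bits

After split:
Feature=0: H = 0.9710 bits (weight = 5/14)
Feature=1: H = 0.7642 bits (weight = 9/14)
H(Y|Feature) = (5/14)×0.9710 + (9/14)×0.7642 = 0.8380 bits

Information Gain = 0.9403 - 0.8380 = 0.1022 bits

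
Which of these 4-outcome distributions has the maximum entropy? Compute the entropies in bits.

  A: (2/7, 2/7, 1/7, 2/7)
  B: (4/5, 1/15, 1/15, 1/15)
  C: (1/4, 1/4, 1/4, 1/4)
C

For a discrete distribution over n outcomes, entropy is maximized by the uniform distribution.

Computing entropies:
H(A) = 1.9502 bits
H(B) = 1.0389 bits
H(C) = 2.0000 bits

The uniform distribution (where all probabilities equal 1/4) achieves the maximum entropy of log_2(4) = 2.0000 bits.

Distribution C has the highest entropy.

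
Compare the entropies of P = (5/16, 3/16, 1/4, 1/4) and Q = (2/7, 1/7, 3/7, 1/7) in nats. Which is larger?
P

Computing entropies in nats:
H(P) = 1.3705
H(Q) = 1.2770

Distribution P has higher entropy.

Intuition: The distribution closer to uniform (more spread out) has higher entropy.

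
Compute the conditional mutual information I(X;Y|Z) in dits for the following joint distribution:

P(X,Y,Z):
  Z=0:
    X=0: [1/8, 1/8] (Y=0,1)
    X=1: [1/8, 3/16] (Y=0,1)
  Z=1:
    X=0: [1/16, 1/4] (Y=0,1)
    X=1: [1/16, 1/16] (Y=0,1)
0.0094 dits

Conditional mutual information: I(X;Y|Z) = H(X|Z) + H(Y|Z) - H(X,Y|Z)

H(Z) = 0.2976
H(X,Z) = 0.5791 → H(X|Z) = 0.2815
H(Y,Z) = 0.5791 → H(Y|Z) = 0.2815
H(X,Y,Z) = 0.8513 → H(X,Y|Z) = 0.5536

I(X;Y|Z) = 0.2815 + 0.2815 - 0.5536 = 0.0094 dits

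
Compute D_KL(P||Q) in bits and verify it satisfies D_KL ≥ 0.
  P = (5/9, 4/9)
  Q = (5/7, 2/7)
0.0819 bits

KL divergence satisfies the Gibbs inequality: D_KL(P||Q) ≥ 0 for all distributions P, Q.

D_KL(P||Q) = Σ p(x) log(p(x)/q(x))
Term by term:
  x=0: 5/9 × log_2[(5/9)/(5/7)] = -0.2014
  x=1: 4/9 × log_2[(4/9)/(2/7)] = 0.2833
D_KL(P||Q) = 0.0819 bits

D_KL(P||Q) = 0.0819 ≥ 0 ✓

This non-negativity is a fundamental property: relative entropy cannot be negative because it measures how different Q is from P.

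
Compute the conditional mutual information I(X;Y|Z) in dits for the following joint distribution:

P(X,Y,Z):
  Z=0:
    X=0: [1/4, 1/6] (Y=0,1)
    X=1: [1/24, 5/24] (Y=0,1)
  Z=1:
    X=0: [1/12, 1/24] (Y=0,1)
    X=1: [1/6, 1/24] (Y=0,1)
0.0293 dits

Conditional mutual information: I(X;Y|Z) = H(X|Z) + H(Y|Z) - H(X,Y|Z)

H(Z) = 0.2764
H(X,Z) = 0.5637 → H(X|Z) = 0.2873
H(Y,Z) = 0.5563 → H(Y|Z) = 0.2798
H(X,Y,Z) = 0.8143 → H(X,Y|Z) = 0.5378

I(X;Y|Z) = 0.2873 + 0.2798 - 0.5378 = 0.0293 dits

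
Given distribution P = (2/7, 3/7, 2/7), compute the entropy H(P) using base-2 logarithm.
1.5567 bits

Shannon entropy is H(X) = -Σ p(x) log p(x).

For P = (2/7, 3/7, 2/7):
H = -2/7 × log_2(2/7) -3/7 × log_2(3/7) -2/7 × log_2(2/7)
H = 1.5567 bits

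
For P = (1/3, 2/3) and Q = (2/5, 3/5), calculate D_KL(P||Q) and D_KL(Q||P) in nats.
D_KL(P||Q) = 0.0095, D_KL(Q||P) = 0.0097

KL divergence is not symmetric: D_KL(P||Q) ≠ D_KL(Q||P) in general.

D_KL(P||Q) = 0.0095 nats
D_KL(Q||P) = 0.0097 nats

No, they are not equal!

This asymmetry is why KL divergence is not a true distance metric.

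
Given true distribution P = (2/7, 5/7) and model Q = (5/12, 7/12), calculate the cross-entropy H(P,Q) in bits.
0.9163 bits

Cross-entropy: H(P,Q) = -Σ p(x) log q(x)

Alternatively: H(P,Q) = H(P) + D_KL(P||Q)
H(P) = 0.8631 bits
D_KL(P||Q) = 0.0532 bits

H(P,Q) = 0.8631 + 0.0532 = 0.9163 bits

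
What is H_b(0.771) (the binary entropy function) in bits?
0.7763 bits

The binary entropy function is:
H(p) = -p log(p) - (1-p) log(1-p)

H(0.771) = -0.771 × log_2(0.771) - 0.229 × log_2(0.229)
H(0.771) = 0.7763 bits

Note: Binary entropy is maximized at p=0.5 (H=1 bit) and minimized at p=0 or p=1 (H=0).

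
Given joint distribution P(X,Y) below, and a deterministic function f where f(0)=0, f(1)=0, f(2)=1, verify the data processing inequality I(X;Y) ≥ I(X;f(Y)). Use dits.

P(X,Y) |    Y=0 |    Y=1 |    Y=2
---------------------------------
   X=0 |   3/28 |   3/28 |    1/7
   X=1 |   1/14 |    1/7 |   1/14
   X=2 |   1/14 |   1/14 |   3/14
I(X;Y) = 0.0214, I(X;f(Y)) = 0.0180, inequality holds: 0.0214 ≥ 0.0180

Data Processing Inequality: For any Markov chain X → Y → Z, we have I(X;Y) ≥ I(X;Z).

Here Z = f(Y) is a deterministic function of Y, forming X → Y → Z.

Original I(X;Y) = 0.0214 dits

After applying f:
P(X,Z) where Z=f(Y):
- P(X,Z=0) = P(X,Y=0) + P(X,Y=1)
- P(X,Z=1) = P(X,Y=2)

I(X;Z) = I(X;f(Y)) = 0.0180 dits

Verification: 0.0214 ≥ 0.0180 ✓

Information cannot be created by processing; the function f can only lose information about X.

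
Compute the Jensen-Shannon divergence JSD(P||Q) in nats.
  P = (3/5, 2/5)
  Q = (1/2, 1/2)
0.0051 nats

Jensen-Shannon divergence is:
JSD(P||Q) = 0.5 × D_KL(P||M) + 0.5 × D_KL(Q||M)
where M = 0.5 × (P + Q) is the mixture distribution.

M = 0.5 × (3/5, 2/5) + 0.5 × (1/2, 1/2) = (11/20, 9/20)

D_KL(P||M) = 0.0051 nats
D_KL(Q||M) = 0.0050 nats

JSD(P||Q) = 0.5 × 0.0051 + 0.5 × 0.0050 = 0.0051 nats

Unlike KL divergence, JSD is symmetric and bounded: 0 ≤ JSD ≤ log(2).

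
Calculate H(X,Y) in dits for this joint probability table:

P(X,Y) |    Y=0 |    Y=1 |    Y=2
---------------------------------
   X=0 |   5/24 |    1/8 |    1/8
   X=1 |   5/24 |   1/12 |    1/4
0.7501 dits

Joint entropy is H(X,Y) = -Σ_{x,y} p(x,y) log p(x,y).

Summing over all non-zero entries:
H(X,Y) = -[5/24·log_10(5/24) + 1/8·log_10(1/8) + 1/8·log_10(1/8) + 5/24·log_10(5/24) + 1/12·log_10(1/12) + 1/4·log_10(1/4)]
H(X,Y) = 0.7501 dits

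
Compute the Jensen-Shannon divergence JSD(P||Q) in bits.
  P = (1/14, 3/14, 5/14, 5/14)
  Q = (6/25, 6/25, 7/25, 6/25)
0.0470 bits

Jensen-Shannon divergence is:
JSD(P||Q) = 0.5 × D_KL(P||M) + 0.5 × D_KL(Q||M)
where M = 0.5 × (P + Q) is the mixture distribution.

M = 0.5 × (1/14, 3/14, 5/14, 5/14) + 0.5 × (6/25, 6/25, 7/25, 6/25) = (0.155714, 0.227143, 0.318571, 0.298571)

D_KL(P||M) = 0.0529 bits
D_KL(Q||M) = 0.0411 bits

JSD(P||Q) = 0.5 × 0.0529 + 0.5 × 0.0411 = 0.0470 bits

Unlike KL divergence, JSD is symmetric and bounded: 0 ≤ JSD ≤ log(2).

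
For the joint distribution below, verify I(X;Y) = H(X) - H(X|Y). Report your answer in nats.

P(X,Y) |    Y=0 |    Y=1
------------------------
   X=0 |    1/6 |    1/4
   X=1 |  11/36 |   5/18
I(X;Y) = 0.0075 nats

Mutual information has multiple equivalent forms:
- I(X;Y) = H(X) - H(X|Y)
- I(X;Y) = H(Y) - H(Y|X)
- I(X;Y) = H(X) + H(Y) - H(X,Y)

Computing all quantities:
H(X) = 0.6792, H(Y) = 0.6916, H(X,Y) = 1.3633
H(X|Y) = 0.6717, H(Y|X) = 0.6841

Verification:
H(X) - H(X|Y) = 0.6792 - 0.6717 = 0.0075
H(Y) - H(Y|X) = 0.6916 - 0.6841 = 0.0075
H(X) + H(Y) - H(X,Y) = 0.6792 + 0.6916 - 1.3633 = 0.0075

All forms give I(X;Y) = 0.0075 nats. ✓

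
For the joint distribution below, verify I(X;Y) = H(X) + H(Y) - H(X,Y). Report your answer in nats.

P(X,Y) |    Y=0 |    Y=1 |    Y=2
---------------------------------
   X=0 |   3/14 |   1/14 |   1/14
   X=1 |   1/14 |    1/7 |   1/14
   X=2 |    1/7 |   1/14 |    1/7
I(X;Y) = 0.0658 nats

Mutual information has multiple equivalent forms:
- I(X;Y) = H(X) - H(X|Y)
- I(X;Y) = H(Y) - H(Y|X)
- I(X;Y) = H(X) + H(Y) - H(X,Y)

Computing all quantities:
H(X) = 1.0934, H(Y) = 1.0790, H(X,Y) = 2.1066
H(X|Y) = 1.0276, H(Y|X) = 1.0132

Verification:
H(X) - H(X|Y) = 1.0934 - 1.0276 = 0.0658
H(Y) - H(Y|X) = 1.0790 - 1.0132 = 0.0658
H(X) + H(Y) - H(X,Y) = 1.0934 + 1.0790 - 2.1066 = 0.0658

All forms give I(X;Y) = 0.0658 nats. ✓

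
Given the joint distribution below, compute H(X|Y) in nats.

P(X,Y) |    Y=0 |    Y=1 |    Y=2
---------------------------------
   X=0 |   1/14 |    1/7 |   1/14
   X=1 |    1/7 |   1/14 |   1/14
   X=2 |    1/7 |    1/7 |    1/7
1.0506 nats

Using the chain rule: H(X|Y) = H(X,Y) - H(Y)

First, compute H(X,Y) = 2.1440 nats

Marginal P(Y) = (5/14, 5/14, 2/7)
H(Y) = 1.0934 nats

H(X|Y) = H(X,Y) - H(Y) = 2.1440 - 1.0934 = 1.0506 nats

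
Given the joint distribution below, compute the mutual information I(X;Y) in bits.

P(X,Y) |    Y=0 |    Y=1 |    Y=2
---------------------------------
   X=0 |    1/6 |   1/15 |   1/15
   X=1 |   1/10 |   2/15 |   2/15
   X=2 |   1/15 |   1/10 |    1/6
0.0777 bits

Mutual information: I(X;Y) = H(X) + H(Y) - H(X,Y)

Marginals:
P(X) = (3/10, 11/30, 1/3), H(X) = 1.5801 bits
P(Y) = (1/3, 3/10, 11/30), H(Y) = 1.5801 bits

Joint entropy: H(X,Y) = 3.0826 bits

I(X;Y) = 1.5801 + 1.5801 - 3.0826 = 0.0777 bits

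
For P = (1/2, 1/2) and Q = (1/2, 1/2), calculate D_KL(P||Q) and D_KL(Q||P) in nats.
D_KL(P||Q) = 0.0000, D_KL(Q||P) = 0.0000

KL divergence is not symmetric: D_KL(P||Q) ≠ D_KL(Q||P) in general.

D_KL(P||Q) = 0.0000 nats
D_KL(Q||P) = 0.0000 nats

In this case they happen to be equal (to 4 decimal places).

This asymmetry is why KL divergence is not a true distance metric.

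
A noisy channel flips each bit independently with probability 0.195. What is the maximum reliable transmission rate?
0.2882 bits

For a binary symmetric channel (BSC) with error probability p:
Capacity C = 1 - H(p) bits per symbol

where H(p) = -p log₂(p) - (1-p) log₂(1-p) is the binary entropy function.

H(0.195) = 0.7118 bits
C = 1 - 0.7118 = 0.2882 bits per symbol

This means we can reliably transmit up to 0.2882 bits of information per channel use.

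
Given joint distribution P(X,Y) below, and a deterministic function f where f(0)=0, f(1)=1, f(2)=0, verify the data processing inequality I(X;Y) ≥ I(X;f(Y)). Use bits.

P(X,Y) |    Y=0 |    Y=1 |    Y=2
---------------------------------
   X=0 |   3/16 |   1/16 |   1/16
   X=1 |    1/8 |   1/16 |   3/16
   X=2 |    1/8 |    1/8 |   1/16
I(X;Y) = 0.0950, I(X;f(Y)) = 0.0385, inequality holds: 0.0950 ≥ 0.0385

Data Processing Inequality: For any Markov chain X → Y → Z, we have I(X;Y) ≥ I(X;Z).

Here Z = f(Y) is a deterministic function of Y, forming X → Y → Z.

Original I(X;Y) = 0.0950 bits

After applying f:
P(X,Z) where Z=f(Y):
- P(X,Z=0) = P(X,Y=0) + P(X,Y=2)
- P(X,Z=1) = P(X,Y=1)

I(X;Z) = I(X;f(Y)) = 0.0385 bits

Verification: 0.0950 ≥ 0.0385 ✓

Information cannot be created by processing; the function f can only lose information about X.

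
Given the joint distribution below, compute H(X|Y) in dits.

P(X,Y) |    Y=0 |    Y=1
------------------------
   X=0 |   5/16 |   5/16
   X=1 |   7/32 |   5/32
0.2859 dits

Using the chain rule: H(X|Y) = H(X,Y) - H(Y)

First, compute H(X,Y) = 0.5861 dits

Marginal P(Y) = (17/32, 15/32)
H(Y) = 0.3002 dits

H(X|Y) = H(X,Y) - H(Y) = 0.5861 - 0.3002 = 0.2859 dits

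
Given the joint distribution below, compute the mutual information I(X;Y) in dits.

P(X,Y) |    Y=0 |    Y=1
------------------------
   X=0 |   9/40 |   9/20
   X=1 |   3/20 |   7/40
0.0033 dits

Mutual information: I(X;Y) = H(X) + H(Y) - H(X,Y)

Marginals:
P(X) = (27/40, 13/40), H(X) = 0.2739 dits
P(Y) = (3/8, 5/8), H(Y) = 0.2873 dits

Joint entropy: H(X,Y) = 0.5579 dits

I(X;Y) = 0.2739 + 0.2873 - 0.5579 = 0.0033 dits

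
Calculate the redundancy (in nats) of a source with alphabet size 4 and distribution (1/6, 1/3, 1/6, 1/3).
0.0566 nats

Redundancy measures how far a source is from maximum entropy:
R = H_max - H(X)

Maximum entropy for 4 symbols: H_max = log_e(4) = 1.3863 nats
Actual entropy: H(X) = 1.3297 nats
Redundancy: R = 1.3863 - 1.3297 = 0.0566 nats

This redundancy represents potential for compression: the source could be compressed by 0.0566 nats per symbol.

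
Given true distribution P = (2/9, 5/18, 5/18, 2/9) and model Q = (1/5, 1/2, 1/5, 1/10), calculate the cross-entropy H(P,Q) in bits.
2.1769 bits

Cross-entropy: H(P,Q) = -Σ p(x) log q(x)

Alternatively: H(P,Q) = H(P) + D_KL(P||Q)
H(P) = 1.9911 bits
D_KL(P||Q) = 0.1859 bits

H(P,Q) = 1.9911 + 0.1859 = 2.1769 bits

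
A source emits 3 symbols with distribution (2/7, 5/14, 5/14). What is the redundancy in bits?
0.0076 bits

Redundancy measures how far a source is from maximum entropy:
R = H_max - H(X)

Maximum entropy for 3 symbols: H_max = log_2(3) = 1.5850 bits
Actual entropy: H(X) = 1.5774 bits
Redundancy: R = 1.5850 - 1.5774 = 0.0076 bits

This redundancy represents potential for compression: the source could be compressed by 0.0076 bits per symbol.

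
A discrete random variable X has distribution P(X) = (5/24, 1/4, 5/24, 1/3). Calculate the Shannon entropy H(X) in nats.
1.3664 nats

Shannon entropy is H(X) = -Σ p(x) log p(x).

For P = (5/24, 1/4, 5/24, 1/3):
H = -5/24 × log_e(5/24) -1/4 × log_e(1/4) -5/24 × log_e(5/24) -1/3 × log_e(1/3)
H = 1.3664 nats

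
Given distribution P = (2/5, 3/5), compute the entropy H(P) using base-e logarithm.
0.6730 nats

Shannon entropy is H(X) = -Σ p(x) log p(x).

For P = (2/5, 3/5):
H = -2/5 × log_e(2/5) -3/5 × log_e(3/5)
H = 0.6730 nats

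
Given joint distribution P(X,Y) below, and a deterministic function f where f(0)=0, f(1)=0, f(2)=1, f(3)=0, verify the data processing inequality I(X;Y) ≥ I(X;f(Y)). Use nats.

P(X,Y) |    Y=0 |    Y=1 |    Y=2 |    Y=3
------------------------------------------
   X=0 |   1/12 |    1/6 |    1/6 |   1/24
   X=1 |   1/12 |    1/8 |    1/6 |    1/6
I(X;Y) = 0.0397, I(X;f(Y)) = 0.0017, inequality holds: 0.0397 ≥ 0.0017

Data Processing Inequality: For any Markov chain X → Y → Z, we have I(X;Y) ≥ I(X;Z).

Here Z = f(Y) is a deterministic function of Y, forming X → Y → Z.

Original I(X;Y) = 0.0397 nats

After applying f:
P(X,Z) where Z=f(Y):
- P(X,Z=0) = P(X,Y=0) + P(X,Y=1) + P(X,Y=3)
- P(X,Z=1) = P(X,Y=2)

I(X;Z) = I(X;f(Y)) = 0.0017 nats

Verification: 0.0397 ≥ 0.0017 ✓

Information cannot be created by processing; the function f can only lose information about X.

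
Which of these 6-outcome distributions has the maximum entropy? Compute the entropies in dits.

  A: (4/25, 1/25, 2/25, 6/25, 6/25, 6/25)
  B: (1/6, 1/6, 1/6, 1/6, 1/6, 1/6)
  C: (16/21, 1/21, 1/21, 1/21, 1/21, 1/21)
B

For a discrete distribution over n outcomes, entropy is maximized by the uniform distribution.

Computing entropies:
H(A) = 0.7173 dits
H(B) = 0.7782 dits
H(C) = 0.4048 dits

The uniform distribution (where all probabilities equal 1/6) achieves the maximum entropy of log_10(6) = 0.7782 dits.

Distribution B has the highest entropy.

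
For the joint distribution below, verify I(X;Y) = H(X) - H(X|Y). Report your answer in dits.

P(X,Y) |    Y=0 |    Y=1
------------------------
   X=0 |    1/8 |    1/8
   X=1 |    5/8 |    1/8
I(X;Y) = 0.0222 dits

Mutual information has multiple equivalent forms:
- I(X;Y) = H(X) - H(X|Y)
- I(X;Y) = H(Y) - H(Y|X)
- I(X;Y) = H(X) + H(Y) - H(X,Y)

Computing all quantities:
H(X) = 0.2442, H(Y) = 0.2442, H(X,Y) = 0.4662
H(X|Y) = 0.2220, H(Y|X) = 0.2220

Verification:
H(X) - H(X|Y) = 0.2442 - 0.2220 = 0.0222
H(Y) - H(Y|X) = 0.2442 - 0.2220 = 0.0222
H(X) + H(Y) - H(X,Y) = 0.2442 + 0.2442 - 0.4662 = 0.0222

All forms give I(X;Y) = 0.0222 dits. ✓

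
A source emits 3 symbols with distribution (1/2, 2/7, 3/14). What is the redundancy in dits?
0.0278 dits

Redundancy measures how far a source is from maximum entropy:
R = H_max - H(X)

Maximum entropy for 3 symbols: H_max = log_10(3) = 0.4771 dits
Actual entropy: H(X) = 0.4493 dits
Redundancy: R = 0.4771 - 0.4493 = 0.0278 dits

This redundancy represents potential for compression: the source could be compressed by 0.0278 dits per symbol.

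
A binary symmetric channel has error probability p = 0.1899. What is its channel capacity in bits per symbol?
0.2987 bits

For a binary symmetric channel (BSC) with error probability p:
Capacity C = 1 - H(p) bits per symbol

where H(p) = -p log₂(p) - (1-p) log₂(1-p) is the binary entropy function.

H(0.1899) = 0.7013 bits
C = 1 - 0.7013 = 0.2987 bits per symbol

This means we can reliably transmit up to 0.2987 bits of information per channel use.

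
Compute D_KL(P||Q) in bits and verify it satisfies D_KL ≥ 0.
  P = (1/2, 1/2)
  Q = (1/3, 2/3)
0.0850 bits

KL divergence satisfies the Gibbs inequality: D_KL(P||Q) ≥ 0 for all distributions P, Q.

D_KL(P||Q) = Σ p(x) log(p(x)/q(x))
Term by term:
  x=0: 1/2 × log_2[(1/2)/(1/3)] = 0.2925
  x=1: 1/2 × log_2[(1/2)/(2/3)] = -0.2075
D_KL(P||Q) = 0.0850 bits

D_KL(P||Q) = 0.0850 ≥ 0 ✓

This non-negativity is a fundamental property: relative entropy cannot be negative because it measures how different Q is from P.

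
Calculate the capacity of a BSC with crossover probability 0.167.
0.3492 bits

For a binary symmetric channel (BSC) with error probability p:
Capacity C = 1 - H(p) bits per symbol

where H(p) = -p log₂(p) - (1-p) log₂(1-p) is the binary entropy function.

H(0.167) = 0.6508 bits
C = 1 - 0.6508 = 0.3492 bits per symbol

This means we can reliably transmit up to 0.3492 bits of information per channel use.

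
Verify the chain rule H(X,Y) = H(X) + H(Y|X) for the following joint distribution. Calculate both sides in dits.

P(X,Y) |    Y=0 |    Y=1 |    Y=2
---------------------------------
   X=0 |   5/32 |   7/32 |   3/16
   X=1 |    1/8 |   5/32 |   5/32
H(X,Y) = 0.7715, H(X) = 0.2976, H(Y|X) = 0.4739 (all in dits)

Chain rule: H(X,Y) = H(X) + H(Y|X)

Left side — joint entropy directly:
H(X,Y) = -Σ p(x,y) log p(x,y) = 0.7715 dits

Right side — compute H(Y|X) from the conditional distributions:
P(X) = (9/16, 7/16), so H(X) = 0.2976 dits
H(Y|X) = Σ_x P(X=x) · H(Y|X=x):
  P(Y|X=0) = (5/18, 7/18, 1/3), H(Y|X=0) = 0.4731, weight P(X=0) = 9/16
  P(Y|X=1) = (2/7, 5/14, 5/14), H(Y|X=1) = 0.4748, weight P(X=1) = 7/16
H(Y|X) = 0.4739 dits

H(X) + H(Y|X) = 0.2976 + 0.4739 = 0.7715 dits

Both sides equal 0.7715 dits. ✓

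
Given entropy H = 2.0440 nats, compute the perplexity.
7.7214

Perplexity is e^H (or exp(H) for natural log).

H = 2.0440 nats
Perplexity = e^2.0440 = 7.7214

Interpretation: The model's uncertainty is equivalent to choosing uniformly among 7.7 options.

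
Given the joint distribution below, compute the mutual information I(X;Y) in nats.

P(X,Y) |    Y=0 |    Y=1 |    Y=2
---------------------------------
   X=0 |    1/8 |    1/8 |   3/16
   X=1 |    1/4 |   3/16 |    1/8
0.0260 nats

Mutual information: I(X;Y) = H(X) + H(Y) - H(X,Y)

Marginals:
P(X) = (7/16, 9/16), H(X) = 0.6853 nats
P(Y) = (3/8, 5/16, 5/16), H(Y) = 1.0948 nats

Joint entropy: H(X,Y) = 1.7541 nats

I(X;Y) = 0.6853 + 1.0948 - 1.7541 = 0.0260 nats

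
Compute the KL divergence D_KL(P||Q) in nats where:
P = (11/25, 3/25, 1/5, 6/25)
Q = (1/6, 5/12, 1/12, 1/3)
0.3740 nats

KL divergence: D_KL(P||Q) = Σ p(x) log(p(x)/q(x))

Computing term by term:
  x=0: 11/25 × log_e[(11/25)/(1/6)] = 11/25 × 0.9708 = 0.4271
  x=1: 3/25 × log_e[(3/25)/(5/12)] = 3/25 × -1.2448 = -0.1494
  x=2: 1/5 × log_e[(1/5)/(1/12)] = 1/5 × 0.8755 = 0.1751
  x=3: 6/25 × log_e[(6/25)/(1/3)] = 6/25 × -0.3285 = -0.0788

D_KL(P||Q) = 0.3740 nats

Note: KL divergence is always non-negative and equals 0 iff P = Q.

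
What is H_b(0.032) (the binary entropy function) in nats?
0.1416 nats

The binary entropy function is:
H(p) = -p log(p) - (1-p) log(1-p)

H(0.032) = -0.032 × log_e(0.032) - 0.968 × log_e(0.968)
H(0.032) = 0.1416 nats

Note: Binary entropy is maximized at p=0.5 (H=1 bit) and minimized at p=0 or p=1 (H=0).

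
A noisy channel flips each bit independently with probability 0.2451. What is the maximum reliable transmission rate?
0.1966 bits

For a binary symmetric channel (BSC) with error probability p:
Capacity C = 1 - H(p) bits per symbol

where H(p) = -p log₂(p) - (1-p) log₂(1-p) is the binary entropy function.

H(0.2451) = 0.8034 bits
C = 1 - 0.8034 = 0.1966 bits per symbol

This means we can reliably transmit up to 0.1966 bits of information per channel use.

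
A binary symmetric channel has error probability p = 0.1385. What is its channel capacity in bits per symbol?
0.4197 bits

For a binary symmetric channel (BSC) with error probability p:
Capacity C = 1 - H(p) bits per symbol

where H(p) = -p log₂(p) - (1-p) log₂(1-p) is the binary entropy function.

H(0.1385) = 0.5803 bits
C = 1 - 0.5803 = 0.4197 bits per symbol

This means we can reliably transmit up to 0.4197 bits of information per channel use.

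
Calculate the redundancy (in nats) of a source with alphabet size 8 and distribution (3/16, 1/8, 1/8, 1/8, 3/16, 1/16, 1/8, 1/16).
0.0654 nats

Redundancy measures how far a source is from maximum entropy:
R = H_max - H(X)

Maximum entropy for 8 symbols: H_max = log_e(8) = 2.0794 nats
Actual entropy: H(X) = 2.0140 nats
Redundancy: R = 2.0794 - 2.0140 = 0.0654 nats

This redundancy represents potential for compression: the source could be compressed by 0.0654 nats per symbol.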